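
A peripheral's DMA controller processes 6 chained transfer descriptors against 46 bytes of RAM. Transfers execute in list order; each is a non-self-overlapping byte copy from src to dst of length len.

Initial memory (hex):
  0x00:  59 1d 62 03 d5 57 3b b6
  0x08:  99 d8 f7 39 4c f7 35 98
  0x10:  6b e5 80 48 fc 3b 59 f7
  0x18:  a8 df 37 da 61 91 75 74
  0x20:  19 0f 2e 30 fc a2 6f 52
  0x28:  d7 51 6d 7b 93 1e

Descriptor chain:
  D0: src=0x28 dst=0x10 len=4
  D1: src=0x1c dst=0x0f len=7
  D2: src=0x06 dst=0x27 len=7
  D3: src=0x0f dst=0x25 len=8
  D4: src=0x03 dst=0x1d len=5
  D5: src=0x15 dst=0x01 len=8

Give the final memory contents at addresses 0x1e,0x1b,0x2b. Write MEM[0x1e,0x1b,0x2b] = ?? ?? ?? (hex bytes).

MEM[0x1e,0x1b,0x2b] = d5 da 2e

  after D0: wrote 4B at 0x10 = d7516d7b
  after D1: wrote 7B at 0x0f = 61917574190f2e
  after D2: wrote 7B at 0x27 = 3bb699d8f7394c
  after D3: wrote 8B at 0x25 = 61917574190f2e59
  after D4: wrote 5B at 0x1d = 03d5573bb6
  after D5: wrote 8B at 0x01 = 2e59f7a8df37da61
query mem[0x1e]=0xd5, mem[0x1b]=0xda, mem[0x2b]=0x2e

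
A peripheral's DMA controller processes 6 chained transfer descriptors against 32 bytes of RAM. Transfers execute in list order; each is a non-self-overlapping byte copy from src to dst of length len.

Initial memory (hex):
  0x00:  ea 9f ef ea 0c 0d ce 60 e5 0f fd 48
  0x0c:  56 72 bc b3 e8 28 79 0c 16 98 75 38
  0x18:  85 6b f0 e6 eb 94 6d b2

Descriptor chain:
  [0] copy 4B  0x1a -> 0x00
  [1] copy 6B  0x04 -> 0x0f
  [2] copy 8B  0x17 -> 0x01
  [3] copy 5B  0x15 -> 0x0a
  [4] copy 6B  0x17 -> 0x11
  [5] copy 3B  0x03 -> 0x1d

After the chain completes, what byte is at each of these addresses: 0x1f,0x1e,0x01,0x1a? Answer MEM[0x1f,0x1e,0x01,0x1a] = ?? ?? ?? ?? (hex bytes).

MEM[0x1f,0x1e,0x01,0x1a] = e6 f0 38 f0

  after D0: wrote 4B at 0x00 = f0e6eb94
  after D1: wrote 6B at 0x0f = 0c0dce60e50f
  after D2: wrote 8B at 0x01 = 38856bf0e6eb946d
  after D3: wrote 5B at 0x0a = 987538856b
  after D4: wrote 6B at 0x11 = 38856bf0e6eb
  after D5: wrote 3B at 0x1d = 6bf0e6
query mem[0x1f]=0xe6, mem[0x1e]=0xf0, mem[0x01]=0x38, mem[0x1a]=0xf0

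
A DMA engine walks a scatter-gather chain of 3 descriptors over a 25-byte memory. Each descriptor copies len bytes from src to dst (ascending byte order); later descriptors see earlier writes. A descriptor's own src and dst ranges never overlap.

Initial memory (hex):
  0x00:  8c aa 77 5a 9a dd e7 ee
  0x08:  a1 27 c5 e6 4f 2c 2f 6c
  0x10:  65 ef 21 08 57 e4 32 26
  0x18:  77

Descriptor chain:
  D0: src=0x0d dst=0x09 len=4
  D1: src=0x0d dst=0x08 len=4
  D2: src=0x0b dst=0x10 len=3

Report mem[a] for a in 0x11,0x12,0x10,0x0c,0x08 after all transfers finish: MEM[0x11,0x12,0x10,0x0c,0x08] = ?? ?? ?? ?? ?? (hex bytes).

#0 dst[0x09+4] := {0x2c,0x2f,0x6c,0x65}
#1 dst[0x08+4] := {0x2c,0x2f,0x6c,0x65}
#2 dst[0x10+3] := {0x65,0x65,0x2c}
query mem[0x11]=0x65, mem[0x12]=0x2c, mem[0x10]=0x65, mem[0x0c]=0x65, mem[0x08]=0x2c

MEM[0x11,0x12,0x10,0x0c,0x08] = 65 2c 65 65 2c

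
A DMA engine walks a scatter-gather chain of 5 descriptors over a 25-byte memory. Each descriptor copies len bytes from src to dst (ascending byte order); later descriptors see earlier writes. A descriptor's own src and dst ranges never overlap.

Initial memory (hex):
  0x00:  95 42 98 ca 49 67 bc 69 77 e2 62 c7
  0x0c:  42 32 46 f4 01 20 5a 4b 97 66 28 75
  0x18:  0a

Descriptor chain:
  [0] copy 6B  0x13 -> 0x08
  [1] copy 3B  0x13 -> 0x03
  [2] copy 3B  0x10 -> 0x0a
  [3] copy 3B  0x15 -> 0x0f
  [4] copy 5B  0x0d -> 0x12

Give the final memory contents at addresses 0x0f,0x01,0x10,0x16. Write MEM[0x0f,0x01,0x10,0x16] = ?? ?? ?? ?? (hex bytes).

  after D0: wrote 6B at 0x08 = 4b976628750a
  after D1: wrote 3B at 0x03 = 4b9766
  after D2: wrote 3B at 0x0a = 01205a
  after D3: wrote 3B at 0x0f = 662875
  after D4: wrote 5B at 0x12 = 0a46662875
query mem[0x0f]=0x66, mem[0x01]=0x42, mem[0x10]=0x28, mem[0x16]=0x75

MEM[0x0f,0x01,0x10,0x16] = 66 42 28 75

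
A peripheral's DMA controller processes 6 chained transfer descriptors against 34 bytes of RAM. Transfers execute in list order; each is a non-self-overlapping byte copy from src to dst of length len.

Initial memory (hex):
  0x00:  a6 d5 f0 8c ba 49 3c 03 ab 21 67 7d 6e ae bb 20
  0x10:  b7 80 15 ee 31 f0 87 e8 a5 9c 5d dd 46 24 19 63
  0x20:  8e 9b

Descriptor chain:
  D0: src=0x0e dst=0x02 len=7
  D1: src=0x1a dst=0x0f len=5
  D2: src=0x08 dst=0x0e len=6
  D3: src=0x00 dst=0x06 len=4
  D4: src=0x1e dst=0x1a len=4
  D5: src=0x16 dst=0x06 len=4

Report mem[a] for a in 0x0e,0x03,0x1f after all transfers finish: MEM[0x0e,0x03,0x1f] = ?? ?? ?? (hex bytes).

MEM[0x0e,0x03,0x1f] = 31 20 63

D0: mem[0x02..0x08] <- [bb 20 b7 80 15 ee 31]
D1: mem[0x0f..0x13] <- [5d dd 46 24 19]
D2: mem[0x0e..0x13] <- [31 21 67 7d 6e ae]
D3: mem[0x06..0x09] <- [a6 d5 bb 20]
D4: mem[0x1a..0x1d] <- [19 63 8e 9b]
D5: mem[0x06..0x09] <- [87 e8 a5 9c]
query mem[0x0e]=0x31, mem[0x03]=0x20, mem[0x1f]=0x63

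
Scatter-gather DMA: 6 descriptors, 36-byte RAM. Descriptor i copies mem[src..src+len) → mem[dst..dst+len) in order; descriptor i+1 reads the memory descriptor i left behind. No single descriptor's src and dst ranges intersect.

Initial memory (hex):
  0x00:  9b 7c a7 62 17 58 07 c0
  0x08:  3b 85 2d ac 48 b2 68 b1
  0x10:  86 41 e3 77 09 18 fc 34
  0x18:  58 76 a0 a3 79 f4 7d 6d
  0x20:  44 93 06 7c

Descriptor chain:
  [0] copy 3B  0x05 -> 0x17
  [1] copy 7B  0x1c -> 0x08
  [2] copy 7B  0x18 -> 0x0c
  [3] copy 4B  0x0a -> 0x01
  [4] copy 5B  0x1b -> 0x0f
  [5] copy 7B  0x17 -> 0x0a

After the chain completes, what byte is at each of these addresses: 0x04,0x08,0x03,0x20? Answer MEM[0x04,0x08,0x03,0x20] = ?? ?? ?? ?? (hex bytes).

  after D0: wrote 3B at 0x17 = 5807c0
  after D1: wrote 7B at 0x08 = 79f47d6d449306
  after D2: wrote 7B at 0x0c = 07c0a0a379f47d
  after D3: wrote 4B at 0x01 = 7d6d07c0
  after D4: wrote 5B at 0x0f = a379f47d6d
  after D5: wrote 7B at 0x0a = 5807c0a0a379f4
query mem[0x04]=0xc0, mem[0x08]=0x79, mem[0x03]=0x07, mem[0x20]=0x44

MEM[0x04,0x08,0x03,0x20] = c0 79 07 44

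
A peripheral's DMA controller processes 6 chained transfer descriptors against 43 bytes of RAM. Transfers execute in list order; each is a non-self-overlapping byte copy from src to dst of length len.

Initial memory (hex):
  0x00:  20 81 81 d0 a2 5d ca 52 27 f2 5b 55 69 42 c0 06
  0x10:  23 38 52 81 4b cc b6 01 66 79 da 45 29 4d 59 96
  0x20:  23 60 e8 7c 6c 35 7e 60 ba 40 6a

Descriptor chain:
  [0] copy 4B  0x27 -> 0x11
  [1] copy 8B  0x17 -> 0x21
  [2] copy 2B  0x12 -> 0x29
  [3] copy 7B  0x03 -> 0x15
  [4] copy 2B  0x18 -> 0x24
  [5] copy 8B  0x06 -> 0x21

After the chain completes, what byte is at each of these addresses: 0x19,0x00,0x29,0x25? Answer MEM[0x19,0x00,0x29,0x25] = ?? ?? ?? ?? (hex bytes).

MEM[0x19,0x00,0x29,0x25] = 52 20 ba 5b

[0] 0x27->0x11 len=4 : 60 ba 40 6a
[1] 0x17->0x21 len=8 : 01 66 79 da 45 29 4d 59
[2] 0x12->0x29 len=2 : ba 40
[3] 0x03->0x15 len=7 : d0 a2 5d ca 52 27 f2
[4] 0x18->0x24 len=2 : ca 52
[5] 0x06->0x21 len=8 : ca 52 27 f2 5b 55 69 42
query mem[0x19]=0x52, mem[0x00]=0x20, mem[0x29]=0xba, mem[0x25]=0x5b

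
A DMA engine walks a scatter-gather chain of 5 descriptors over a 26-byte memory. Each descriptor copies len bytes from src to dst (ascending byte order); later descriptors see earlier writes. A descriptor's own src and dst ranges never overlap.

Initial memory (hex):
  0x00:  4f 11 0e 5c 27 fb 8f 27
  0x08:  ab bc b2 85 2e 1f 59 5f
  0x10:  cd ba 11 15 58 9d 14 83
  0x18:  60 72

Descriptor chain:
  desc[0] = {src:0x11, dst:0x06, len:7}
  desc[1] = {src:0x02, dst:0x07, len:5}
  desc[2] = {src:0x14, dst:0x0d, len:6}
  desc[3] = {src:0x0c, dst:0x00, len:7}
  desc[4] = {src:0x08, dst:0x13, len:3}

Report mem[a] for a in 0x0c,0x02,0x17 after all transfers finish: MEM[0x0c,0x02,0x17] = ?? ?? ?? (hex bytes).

MEM[0x0c,0x02,0x17] = 83 9d 83

  after D0: wrote 7B at 0x06 = ba1115589d1483
  after D1: wrote 5B at 0x07 = 0e5c27fbba
  after D2: wrote 6B at 0x0d = 589d14836072
  after D3: wrote 7B at 0x00 = 83589d14836072
  after D4: wrote 3B at 0x13 = 5c27fb
query mem[0x0c]=0x83, mem[0x02]=0x9d, mem[0x17]=0x83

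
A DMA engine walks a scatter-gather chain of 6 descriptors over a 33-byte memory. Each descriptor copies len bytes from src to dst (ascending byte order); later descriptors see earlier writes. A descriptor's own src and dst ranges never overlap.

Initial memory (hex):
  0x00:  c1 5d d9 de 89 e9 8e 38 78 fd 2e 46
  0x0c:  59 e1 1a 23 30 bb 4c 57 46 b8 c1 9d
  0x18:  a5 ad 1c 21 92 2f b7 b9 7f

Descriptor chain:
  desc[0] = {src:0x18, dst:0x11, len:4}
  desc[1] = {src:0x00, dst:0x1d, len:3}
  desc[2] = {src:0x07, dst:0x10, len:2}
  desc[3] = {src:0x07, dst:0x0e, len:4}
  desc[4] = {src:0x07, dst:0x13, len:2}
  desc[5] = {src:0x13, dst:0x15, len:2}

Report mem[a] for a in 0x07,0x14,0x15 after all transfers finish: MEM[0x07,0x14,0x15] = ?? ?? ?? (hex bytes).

MEM[0x07,0x14,0x15] = 38 78 38

[0] 0x18->0x11 len=4 : a5 ad 1c 21
[1] 0x00->0x1d len=3 : c1 5d d9
[2] 0x07->0x10 len=2 : 38 78
[3] 0x07->0x0e len=4 : 38 78 fd 2e
[4] 0x07->0x13 len=2 : 38 78
[5] 0x13->0x15 len=2 : 38 78
query mem[0x07]=0x38, mem[0x14]=0x78, mem[0x15]=0x38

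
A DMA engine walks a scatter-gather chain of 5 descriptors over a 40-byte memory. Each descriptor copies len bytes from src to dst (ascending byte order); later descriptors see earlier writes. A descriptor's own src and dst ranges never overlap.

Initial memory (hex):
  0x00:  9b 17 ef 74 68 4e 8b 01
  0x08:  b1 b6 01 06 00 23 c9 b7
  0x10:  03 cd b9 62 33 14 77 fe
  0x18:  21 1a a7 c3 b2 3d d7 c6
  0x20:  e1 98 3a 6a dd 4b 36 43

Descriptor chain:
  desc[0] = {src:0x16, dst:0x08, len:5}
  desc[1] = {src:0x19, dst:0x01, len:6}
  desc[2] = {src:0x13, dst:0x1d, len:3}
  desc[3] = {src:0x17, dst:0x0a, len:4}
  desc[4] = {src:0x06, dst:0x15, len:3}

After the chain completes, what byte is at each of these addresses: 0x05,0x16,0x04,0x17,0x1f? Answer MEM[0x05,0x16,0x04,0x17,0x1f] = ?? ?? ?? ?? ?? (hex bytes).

MEM[0x05,0x16,0x04,0x17,0x1f] = 3d 01 b2 77 14

#0 dst[0x08+5] := {0x77,0xfe,0x21,0x1a,0xa7}
#1 dst[0x01+6] := {0x1a,0xa7,0xc3,0xb2,0x3d,0xd7}
#2 dst[0x1d+3] := {0x62,0x33,0x14}
#3 dst[0x0a+4] := {0xfe,0x21,0x1a,0xa7}
#4 dst[0x15+3] := {0xd7,0x01,0x77}
query mem[0x05]=0x3d, mem[0x16]=0x01, mem[0x04]=0xb2, mem[0x17]=0x77, mem[0x1f]=0x14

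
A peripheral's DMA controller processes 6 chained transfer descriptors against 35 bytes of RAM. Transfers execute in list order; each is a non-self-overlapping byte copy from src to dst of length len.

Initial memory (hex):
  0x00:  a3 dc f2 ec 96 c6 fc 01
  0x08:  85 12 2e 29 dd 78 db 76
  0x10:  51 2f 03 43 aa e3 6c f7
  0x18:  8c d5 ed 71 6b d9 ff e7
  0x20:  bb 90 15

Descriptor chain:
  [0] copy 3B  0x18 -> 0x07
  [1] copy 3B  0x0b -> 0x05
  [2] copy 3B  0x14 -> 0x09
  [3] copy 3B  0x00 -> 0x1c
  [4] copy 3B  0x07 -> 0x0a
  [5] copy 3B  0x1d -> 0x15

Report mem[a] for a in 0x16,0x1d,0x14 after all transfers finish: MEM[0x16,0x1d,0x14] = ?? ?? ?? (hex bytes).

MEM[0x16,0x1d,0x14] = f2 dc aa

[0] 0x18->0x07 len=3 : 8c d5 ed
[1] 0x0b->0x05 len=3 : 29 dd 78
[2] 0x14->0x09 len=3 : aa e3 6c
[3] 0x00->0x1c len=3 : a3 dc f2
[4] 0x07->0x0a len=3 : 78 d5 aa
[5] 0x1d->0x15 len=3 : dc f2 e7
query mem[0x16]=0xf2, mem[0x1d]=0xdc, mem[0x14]=0xaa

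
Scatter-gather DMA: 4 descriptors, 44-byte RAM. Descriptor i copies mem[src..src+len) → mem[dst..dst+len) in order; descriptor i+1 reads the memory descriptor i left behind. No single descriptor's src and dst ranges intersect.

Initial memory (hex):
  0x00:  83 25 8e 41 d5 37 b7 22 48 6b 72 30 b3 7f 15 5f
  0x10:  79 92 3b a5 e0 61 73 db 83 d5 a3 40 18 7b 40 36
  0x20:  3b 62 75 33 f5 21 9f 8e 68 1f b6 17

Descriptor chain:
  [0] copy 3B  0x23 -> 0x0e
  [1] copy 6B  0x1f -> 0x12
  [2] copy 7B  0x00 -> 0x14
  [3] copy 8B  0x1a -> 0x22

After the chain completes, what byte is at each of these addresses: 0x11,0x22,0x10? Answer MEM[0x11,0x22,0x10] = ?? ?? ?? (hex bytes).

MEM[0x11,0x22,0x10] = 92 b7 21

[0] 0x23->0x0e len=3 : 33 f5 21
[1] 0x1f->0x12 len=6 : 36 3b 62 75 33 f5
[2] 0x00->0x14 len=7 : 83 25 8e 41 d5 37 b7
[3] 0x1a->0x22 len=8 : b7 40 18 7b 40 36 3b 62
query mem[0x11]=0x92, mem[0x22]=0xb7, mem[0x10]=0x21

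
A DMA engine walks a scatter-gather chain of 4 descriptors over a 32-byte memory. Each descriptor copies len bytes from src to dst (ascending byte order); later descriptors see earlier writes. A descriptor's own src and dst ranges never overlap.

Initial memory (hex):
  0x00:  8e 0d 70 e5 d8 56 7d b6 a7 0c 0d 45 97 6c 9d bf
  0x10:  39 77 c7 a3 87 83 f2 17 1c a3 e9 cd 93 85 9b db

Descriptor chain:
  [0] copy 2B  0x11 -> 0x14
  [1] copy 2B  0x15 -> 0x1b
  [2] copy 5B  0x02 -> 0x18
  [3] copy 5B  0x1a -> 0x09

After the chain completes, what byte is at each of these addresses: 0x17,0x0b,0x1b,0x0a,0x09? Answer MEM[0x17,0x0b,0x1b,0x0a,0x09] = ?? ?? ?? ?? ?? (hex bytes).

MEM[0x17,0x0b,0x1b,0x0a,0x09] = 17 7d 56 56 d8

  after D0: wrote 2B at 0x14 = 77c7
  after D1: wrote 2B at 0x1b = c7f2
  after D2: wrote 5B at 0x18 = 70e5d8567d
  after D3: wrote 5B at 0x09 = d8567d859b
query mem[0x17]=0x17, mem[0x0b]=0x7d, mem[0x1b]=0x56, mem[0x0a]=0x56, mem[0x09]=0xd8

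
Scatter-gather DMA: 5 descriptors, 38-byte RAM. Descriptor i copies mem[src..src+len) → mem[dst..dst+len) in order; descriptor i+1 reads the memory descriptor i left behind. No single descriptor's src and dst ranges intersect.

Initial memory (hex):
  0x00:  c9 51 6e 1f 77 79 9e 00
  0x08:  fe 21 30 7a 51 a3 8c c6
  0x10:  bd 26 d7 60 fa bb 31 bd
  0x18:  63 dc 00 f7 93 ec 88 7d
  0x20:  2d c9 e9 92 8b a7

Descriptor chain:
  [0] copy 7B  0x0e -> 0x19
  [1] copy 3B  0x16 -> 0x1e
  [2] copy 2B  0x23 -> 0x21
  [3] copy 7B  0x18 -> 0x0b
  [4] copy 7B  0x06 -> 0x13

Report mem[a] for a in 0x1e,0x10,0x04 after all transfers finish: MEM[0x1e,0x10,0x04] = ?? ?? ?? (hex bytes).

[0] 0x0e->0x19 len=7 : 8c c6 bd 26 d7 60 fa
[1] 0x16->0x1e len=3 : 31 bd 63
[2] 0x23->0x21 len=2 : 92 8b
[3] 0x18->0x0b len=7 : 63 8c c6 bd 26 d7 31
[4] 0x06->0x13 len=7 : 9e 00 fe 21 30 63 8c
query mem[0x1e]=0x31, mem[0x10]=0xd7, mem[0x04]=0x77

MEM[0x1e,0x10,0x04] = 31 d7 77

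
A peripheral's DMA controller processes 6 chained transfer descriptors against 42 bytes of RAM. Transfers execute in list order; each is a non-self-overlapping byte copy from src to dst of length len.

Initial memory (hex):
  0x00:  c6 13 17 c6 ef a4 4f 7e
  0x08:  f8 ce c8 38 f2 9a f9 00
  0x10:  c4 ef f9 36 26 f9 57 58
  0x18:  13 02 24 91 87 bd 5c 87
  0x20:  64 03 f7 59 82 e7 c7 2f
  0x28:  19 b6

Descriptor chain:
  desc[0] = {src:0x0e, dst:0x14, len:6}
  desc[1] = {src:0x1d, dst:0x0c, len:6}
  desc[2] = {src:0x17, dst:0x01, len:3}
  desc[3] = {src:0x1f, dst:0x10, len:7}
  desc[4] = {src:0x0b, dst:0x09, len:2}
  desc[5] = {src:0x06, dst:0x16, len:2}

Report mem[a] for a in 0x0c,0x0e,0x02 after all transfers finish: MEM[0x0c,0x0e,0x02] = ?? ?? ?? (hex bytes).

MEM[0x0c,0x0e,0x02] = bd 87 f9

#0 dst[0x14+6] := {0xf9,0x00,0xc4,0xef,0xf9,0x36}
#1 dst[0x0c+6] := {0xbd,0x5c,0x87,0x64,0x03,0xf7}
#2 dst[0x01+3] := {0xef,0xf9,0x36}
#3 dst[0x10+7] := {0x87,0x64,0x03,0xf7,0x59,0x82,0xe7}
#4 dst[0x09+2] := {0x38,0xbd}
#5 dst[0x16+2] := {0x4f,0x7e}
query mem[0x0c]=0xbd, mem[0x0e]=0x87, mem[0x02]=0xf9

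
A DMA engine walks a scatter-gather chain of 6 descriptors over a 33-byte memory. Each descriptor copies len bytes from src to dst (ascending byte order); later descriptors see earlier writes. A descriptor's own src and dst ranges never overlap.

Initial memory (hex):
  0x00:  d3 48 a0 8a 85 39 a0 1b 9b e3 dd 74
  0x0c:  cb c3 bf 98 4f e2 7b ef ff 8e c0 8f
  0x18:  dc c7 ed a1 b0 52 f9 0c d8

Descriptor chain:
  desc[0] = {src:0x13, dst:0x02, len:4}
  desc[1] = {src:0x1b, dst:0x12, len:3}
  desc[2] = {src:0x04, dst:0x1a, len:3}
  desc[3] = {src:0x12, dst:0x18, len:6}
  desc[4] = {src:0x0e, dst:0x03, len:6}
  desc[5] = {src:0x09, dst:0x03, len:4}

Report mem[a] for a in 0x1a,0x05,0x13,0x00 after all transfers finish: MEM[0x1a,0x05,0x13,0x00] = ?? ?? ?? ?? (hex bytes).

MEM[0x1a,0x05,0x13,0x00] = 52 74 b0 d3

D0: mem[0x02..0x05] <- [ef ff 8e c0]
D1: mem[0x12..0x14] <- [a1 b0 52]
D2: mem[0x1a..0x1c] <- [8e c0 a0]
D3: mem[0x18..0x1d] <- [a1 b0 52 8e c0 8f]
D4: mem[0x03..0x08] <- [bf 98 4f e2 a1 b0]
D5: mem[0x03..0x06] <- [e3 dd 74 cb]
query mem[0x1a]=0x52, mem[0x05]=0x74, mem[0x13]=0xb0, mem[0x00]=0xd3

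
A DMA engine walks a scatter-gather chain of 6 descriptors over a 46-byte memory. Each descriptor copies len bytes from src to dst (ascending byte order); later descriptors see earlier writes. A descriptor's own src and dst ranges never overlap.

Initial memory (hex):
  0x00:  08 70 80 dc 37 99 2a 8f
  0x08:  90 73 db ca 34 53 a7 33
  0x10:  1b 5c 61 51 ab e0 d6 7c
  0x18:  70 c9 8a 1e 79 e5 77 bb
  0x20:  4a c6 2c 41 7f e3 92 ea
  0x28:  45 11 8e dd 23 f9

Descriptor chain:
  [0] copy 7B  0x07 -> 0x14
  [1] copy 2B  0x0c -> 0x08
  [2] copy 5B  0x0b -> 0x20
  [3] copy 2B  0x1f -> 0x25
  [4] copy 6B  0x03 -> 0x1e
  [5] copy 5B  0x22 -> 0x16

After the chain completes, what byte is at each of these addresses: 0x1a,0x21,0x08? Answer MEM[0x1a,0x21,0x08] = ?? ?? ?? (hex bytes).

#0 dst[0x14+7] := {0x8f,0x90,0x73,0xdb,0xca,0x34,0x53}
#1 dst[0x08+2] := {0x34,0x53}
#2 dst[0x20+5] := {0xca,0x34,0x53,0xa7,0x33}
#3 dst[0x25+2] := {0xbb,0xca}
#4 dst[0x1e+6] := {0xdc,0x37,0x99,0x2a,0x8f,0x34}
#5 dst[0x16+5] := {0x8f,0x34,0x33,0xbb,0xca}
query mem[0x1a]=0xca, mem[0x21]=0x2a, mem[0x08]=0x34

MEM[0x1a,0x21,0x08] = ca 2a 34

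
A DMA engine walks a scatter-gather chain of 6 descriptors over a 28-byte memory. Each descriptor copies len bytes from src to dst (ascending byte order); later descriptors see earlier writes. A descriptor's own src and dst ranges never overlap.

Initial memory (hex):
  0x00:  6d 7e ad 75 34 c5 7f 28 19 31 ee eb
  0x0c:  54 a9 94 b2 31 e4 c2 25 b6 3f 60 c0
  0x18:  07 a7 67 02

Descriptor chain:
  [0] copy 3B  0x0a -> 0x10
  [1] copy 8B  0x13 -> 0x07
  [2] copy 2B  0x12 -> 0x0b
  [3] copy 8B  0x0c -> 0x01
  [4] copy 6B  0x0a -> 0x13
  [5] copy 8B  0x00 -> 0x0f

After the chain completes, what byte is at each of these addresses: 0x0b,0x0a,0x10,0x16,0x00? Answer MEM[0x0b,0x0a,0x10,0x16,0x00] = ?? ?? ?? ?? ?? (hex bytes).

MEM[0x0b,0x0a,0x10,0x16,0x00] = 54 60 25 54 6d

  after D0: wrote 3B at 0x10 = eeeb54
  after D1: wrote 8B at 0x07 = 25b63f60c007a767
  after D2: wrote 2B at 0x0b = 5425
  after D3: wrote 8B at 0x01 = 25a767b2eeeb5425
  after D4: wrote 6B at 0x13 = 605425a767b2
  after D5: wrote 8B at 0x0f = 6d25a767b2eeeb54
query mem[0x0b]=0x54, mem[0x0a]=0x60, mem[0x10]=0x25, mem[0x16]=0x54, mem[0x00]=0x6d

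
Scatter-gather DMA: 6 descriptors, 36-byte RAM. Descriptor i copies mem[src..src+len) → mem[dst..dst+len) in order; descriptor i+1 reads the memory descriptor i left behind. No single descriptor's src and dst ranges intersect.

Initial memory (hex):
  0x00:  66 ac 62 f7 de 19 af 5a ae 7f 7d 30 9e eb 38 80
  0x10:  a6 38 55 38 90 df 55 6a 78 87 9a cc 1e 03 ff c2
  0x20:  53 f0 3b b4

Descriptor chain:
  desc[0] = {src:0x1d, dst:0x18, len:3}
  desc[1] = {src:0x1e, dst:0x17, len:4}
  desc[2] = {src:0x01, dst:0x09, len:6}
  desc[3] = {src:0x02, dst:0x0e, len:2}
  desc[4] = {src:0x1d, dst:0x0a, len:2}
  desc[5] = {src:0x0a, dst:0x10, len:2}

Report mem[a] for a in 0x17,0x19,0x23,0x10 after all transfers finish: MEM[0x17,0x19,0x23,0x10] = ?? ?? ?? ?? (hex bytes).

MEM[0x17,0x19,0x23,0x10] = ff 53 b4 03

[0] 0x1d->0x18 len=3 : 03 ff c2
[1] 0x1e->0x17 len=4 : ff c2 53 f0
[2] 0x01->0x09 len=6 : ac 62 f7 de 19 af
[3] 0x02->0x0e len=2 : 62 f7
[4] 0x1d->0x0a len=2 : 03 ff
[5] 0x0a->0x10 len=2 : 03 ff
query mem[0x17]=0xff, mem[0x19]=0x53, mem[0x23]=0xb4, mem[0x10]=0x03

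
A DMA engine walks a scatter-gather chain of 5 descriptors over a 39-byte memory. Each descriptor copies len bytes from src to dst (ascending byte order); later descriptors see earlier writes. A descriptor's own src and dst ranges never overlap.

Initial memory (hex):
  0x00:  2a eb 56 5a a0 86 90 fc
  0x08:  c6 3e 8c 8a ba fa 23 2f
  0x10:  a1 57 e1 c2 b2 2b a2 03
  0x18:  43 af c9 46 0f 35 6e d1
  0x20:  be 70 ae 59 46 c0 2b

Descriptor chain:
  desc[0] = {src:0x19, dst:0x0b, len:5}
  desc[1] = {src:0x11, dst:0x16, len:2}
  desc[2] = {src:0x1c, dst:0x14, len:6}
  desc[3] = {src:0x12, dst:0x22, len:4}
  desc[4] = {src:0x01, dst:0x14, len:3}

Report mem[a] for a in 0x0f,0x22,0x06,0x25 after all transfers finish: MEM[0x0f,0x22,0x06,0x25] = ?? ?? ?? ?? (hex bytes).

[0] 0x19->0x0b len=5 : af c9 46 0f 35
[1] 0x11->0x16 len=2 : 57 e1
[2] 0x1c->0x14 len=6 : 0f 35 6e d1 be 70
[3] 0x12->0x22 len=4 : e1 c2 0f 35
[4] 0x01->0x14 len=3 : eb 56 5a
query mem[0x0f]=0x35, mem[0x22]=0xe1, mem[0x06]=0x90, mem[0x25]=0x35

MEM[0x0f,0x22,0x06,0x25] = 35 e1 90 35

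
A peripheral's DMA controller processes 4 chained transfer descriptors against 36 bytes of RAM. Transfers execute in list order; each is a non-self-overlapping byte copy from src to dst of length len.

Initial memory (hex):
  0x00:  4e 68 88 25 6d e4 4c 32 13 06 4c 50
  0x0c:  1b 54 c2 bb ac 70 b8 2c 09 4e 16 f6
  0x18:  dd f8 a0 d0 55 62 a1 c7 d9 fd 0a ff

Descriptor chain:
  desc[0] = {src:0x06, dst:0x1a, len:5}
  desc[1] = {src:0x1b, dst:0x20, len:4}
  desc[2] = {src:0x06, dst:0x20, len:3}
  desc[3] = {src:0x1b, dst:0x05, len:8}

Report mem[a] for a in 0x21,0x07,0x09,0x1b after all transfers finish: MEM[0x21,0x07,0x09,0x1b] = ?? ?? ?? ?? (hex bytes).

#0 dst[0x1a+5] := {0x4c,0x32,0x13,0x06,0x4c}
#1 dst[0x20+4] := {0x32,0x13,0x06,0x4c}
#2 dst[0x20+3] := {0x4c,0x32,0x13}
#3 dst[0x05+8] := {0x32,0x13,0x06,0x4c,0xc7,0x4c,0x32,0x13}
query mem[0x21]=0x32, mem[0x07]=0x06, mem[0x09]=0xc7, mem[0x1b]=0x32

MEM[0x21,0x07,0x09,0x1b] = 32 06 c7 32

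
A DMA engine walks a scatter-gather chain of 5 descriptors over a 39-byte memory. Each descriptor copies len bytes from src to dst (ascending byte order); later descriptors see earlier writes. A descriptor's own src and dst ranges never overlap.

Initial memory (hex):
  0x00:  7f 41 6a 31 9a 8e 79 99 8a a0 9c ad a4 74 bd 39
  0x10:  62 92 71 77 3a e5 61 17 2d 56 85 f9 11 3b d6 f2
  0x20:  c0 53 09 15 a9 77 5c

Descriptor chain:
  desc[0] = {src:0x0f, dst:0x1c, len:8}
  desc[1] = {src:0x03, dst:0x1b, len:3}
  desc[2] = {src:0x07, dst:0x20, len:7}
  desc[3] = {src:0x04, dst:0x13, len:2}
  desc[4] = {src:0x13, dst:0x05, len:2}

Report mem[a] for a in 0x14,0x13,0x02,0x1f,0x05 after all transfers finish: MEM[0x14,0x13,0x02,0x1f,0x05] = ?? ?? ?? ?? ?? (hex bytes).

MEM[0x14,0x13,0x02,0x1f,0x05] = 8e 9a 6a 71 9a

#0 dst[0x1c+8] := {0x39,0x62,0x92,0x71,0x77,0x3a,0xe5,0x61}
#1 dst[0x1b+3] := {0x31,0x9a,0x8e}
#2 dst[0x20+7] := {0x99,0x8a,0xa0,0x9c,0xad,0xa4,0x74}
#3 dst[0x13+2] := {0x9a,0x8e}
#4 dst[0x05+2] := {0x9a,0x8e}
query mem[0x14]=0x8e, mem[0x13]=0x9a, mem[0x02]=0x6a, mem[0x1f]=0x71, mem[0x05]=0x9a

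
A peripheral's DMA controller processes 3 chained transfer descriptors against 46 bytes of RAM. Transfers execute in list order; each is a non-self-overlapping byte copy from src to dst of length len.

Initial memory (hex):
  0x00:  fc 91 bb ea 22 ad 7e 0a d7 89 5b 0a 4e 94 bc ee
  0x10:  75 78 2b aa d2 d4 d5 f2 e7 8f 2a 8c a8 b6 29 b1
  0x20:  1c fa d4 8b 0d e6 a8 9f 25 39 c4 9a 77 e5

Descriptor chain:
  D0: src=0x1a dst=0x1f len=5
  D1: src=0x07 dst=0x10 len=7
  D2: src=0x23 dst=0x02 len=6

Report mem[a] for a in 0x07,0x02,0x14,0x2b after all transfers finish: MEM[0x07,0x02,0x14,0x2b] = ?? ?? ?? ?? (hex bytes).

D0: mem[0x1f..0x23] <- [2a 8c a8 b6 29]
D1: mem[0x10..0x16] <- [0a d7 89 5b 0a 4e 94]
D2: mem[0x02..0x07] <- [29 0d e6 a8 9f 25]
query mem[0x07]=0x25, mem[0x02]=0x29, mem[0x14]=0x0a, mem[0x2b]=0x9a

MEM[0x07,0x02,0x14,0x2b] = 25 29 0a 9a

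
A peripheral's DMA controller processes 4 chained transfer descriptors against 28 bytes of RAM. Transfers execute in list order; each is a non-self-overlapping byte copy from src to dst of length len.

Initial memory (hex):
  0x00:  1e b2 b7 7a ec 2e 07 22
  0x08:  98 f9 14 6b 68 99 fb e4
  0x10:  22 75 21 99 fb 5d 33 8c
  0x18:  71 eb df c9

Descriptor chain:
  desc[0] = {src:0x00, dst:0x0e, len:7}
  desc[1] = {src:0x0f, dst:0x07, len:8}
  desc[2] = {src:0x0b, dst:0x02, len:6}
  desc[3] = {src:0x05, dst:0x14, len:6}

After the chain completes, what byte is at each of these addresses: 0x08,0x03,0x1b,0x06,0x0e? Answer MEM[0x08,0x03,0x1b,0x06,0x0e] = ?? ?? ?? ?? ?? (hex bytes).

[0] 0x00->0x0e len=7 : 1e b2 b7 7a ec 2e 07
[1] 0x0f->0x07 len=8 : b2 b7 7a ec 2e 07 5d 33
[2] 0x0b->0x02 len=6 : 2e 07 5d 33 b2 b7
[3] 0x05->0x14 len=6 : 33 b2 b7 b7 7a ec
query mem[0x08]=0xb7, mem[0x03]=0x07, mem[0x1b]=0xc9, mem[0x06]=0xb2, mem[0x0e]=0x33

MEM[0x08,0x03,0x1b,0x06,0x0e] = b7 07 c9 b2 33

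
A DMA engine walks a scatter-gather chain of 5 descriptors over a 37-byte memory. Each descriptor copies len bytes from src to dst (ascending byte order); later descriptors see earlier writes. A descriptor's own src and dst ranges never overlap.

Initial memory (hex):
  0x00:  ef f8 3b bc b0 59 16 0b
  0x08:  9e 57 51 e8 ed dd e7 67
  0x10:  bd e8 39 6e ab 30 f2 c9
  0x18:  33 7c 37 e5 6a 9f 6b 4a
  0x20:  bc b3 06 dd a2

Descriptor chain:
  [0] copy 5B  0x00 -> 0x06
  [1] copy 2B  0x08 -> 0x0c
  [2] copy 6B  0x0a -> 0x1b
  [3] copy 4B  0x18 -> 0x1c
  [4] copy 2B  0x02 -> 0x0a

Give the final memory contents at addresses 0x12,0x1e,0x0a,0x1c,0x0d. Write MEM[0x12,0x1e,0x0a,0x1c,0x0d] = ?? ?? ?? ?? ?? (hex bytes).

D0: mem[0x06..0x0a] <- [ef f8 3b bc b0]
D1: mem[0x0c..0x0d] <- [3b bc]
D2: mem[0x1b..0x20] <- [b0 e8 3b bc e7 67]
D3: mem[0x1c..0x1f] <- [33 7c 37 b0]
D4: mem[0x0a..0x0b] <- [3b bc]
query mem[0x12]=0x39, mem[0x1e]=0x37, mem[0x0a]=0x3b, mem[0x1c]=0x33, mem[0x0d]=0xbc

MEM[0x12,0x1e,0x0a,0x1c,0x0d] = 39 37 3b 33 bc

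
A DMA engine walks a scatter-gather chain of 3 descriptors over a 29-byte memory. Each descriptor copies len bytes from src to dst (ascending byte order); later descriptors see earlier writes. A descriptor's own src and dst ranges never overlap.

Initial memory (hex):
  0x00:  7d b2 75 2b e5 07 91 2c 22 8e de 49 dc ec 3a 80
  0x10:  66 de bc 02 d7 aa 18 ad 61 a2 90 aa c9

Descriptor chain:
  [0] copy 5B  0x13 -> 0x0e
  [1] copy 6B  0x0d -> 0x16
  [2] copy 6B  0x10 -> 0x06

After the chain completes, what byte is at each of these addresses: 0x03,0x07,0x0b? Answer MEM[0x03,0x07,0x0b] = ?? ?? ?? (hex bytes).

MEM[0x03,0x07,0x0b] = 2b 18 aa

[0] 0x13->0x0e len=5 : 02 d7 aa 18 ad
[1] 0x0d->0x16 len=6 : ec 02 d7 aa 18 ad
[2] 0x10->0x06 len=6 : aa 18 ad 02 d7 aa
query mem[0x03]=0x2b, mem[0x07]=0x18, mem[0x0b]=0xaa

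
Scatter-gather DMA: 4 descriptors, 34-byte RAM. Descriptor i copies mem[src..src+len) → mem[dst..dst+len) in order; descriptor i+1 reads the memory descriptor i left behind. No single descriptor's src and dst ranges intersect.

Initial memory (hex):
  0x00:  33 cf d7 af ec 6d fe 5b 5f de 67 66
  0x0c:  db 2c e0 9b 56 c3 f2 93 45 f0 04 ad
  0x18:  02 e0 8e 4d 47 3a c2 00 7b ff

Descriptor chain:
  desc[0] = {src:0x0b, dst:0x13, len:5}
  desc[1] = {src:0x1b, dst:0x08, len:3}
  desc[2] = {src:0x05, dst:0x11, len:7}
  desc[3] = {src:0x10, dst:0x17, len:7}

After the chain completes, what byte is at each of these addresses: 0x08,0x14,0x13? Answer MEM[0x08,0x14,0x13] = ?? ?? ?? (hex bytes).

MEM[0x08,0x14,0x13] = 4d 4d 5b

[0] 0x0b->0x13 len=5 : 66 db 2c e0 9b
[1] 0x1b->0x08 len=3 : 4d 47 3a
[2] 0x05->0x11 len=7 : 6d fe 5b 4d 47 3a 66
[3] 0x10->0x17 len=7 : 56 6d fe 5b 4d 47 3a
query mem[0x08]=0x4d, mem[0x14]=0x4d, mem[0x13]=0x5b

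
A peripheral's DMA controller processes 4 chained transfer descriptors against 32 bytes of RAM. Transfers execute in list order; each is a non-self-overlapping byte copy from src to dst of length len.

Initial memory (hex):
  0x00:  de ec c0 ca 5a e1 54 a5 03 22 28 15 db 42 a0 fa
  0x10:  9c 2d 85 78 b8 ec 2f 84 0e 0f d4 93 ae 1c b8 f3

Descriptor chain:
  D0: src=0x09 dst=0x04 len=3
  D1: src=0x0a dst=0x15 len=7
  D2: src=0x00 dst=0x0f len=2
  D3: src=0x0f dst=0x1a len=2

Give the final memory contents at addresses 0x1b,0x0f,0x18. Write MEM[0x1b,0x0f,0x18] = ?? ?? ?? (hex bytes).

MEM[0x1b,0x0f,0x18] = ec de 42

D0: mem[0x04..0x06] <- [22 28 15]
D1: mem[0x15..0x1b] <- [28 15 db 42 a0 fa 9c]
D2: mem[0x0f..0x10] <- [de ec]
D3: mem[0x1a..0x1b] <- [de ec]
query mem[0x1b]=0xec, mem[0x0f]=0xde, mem[0x18]=0x42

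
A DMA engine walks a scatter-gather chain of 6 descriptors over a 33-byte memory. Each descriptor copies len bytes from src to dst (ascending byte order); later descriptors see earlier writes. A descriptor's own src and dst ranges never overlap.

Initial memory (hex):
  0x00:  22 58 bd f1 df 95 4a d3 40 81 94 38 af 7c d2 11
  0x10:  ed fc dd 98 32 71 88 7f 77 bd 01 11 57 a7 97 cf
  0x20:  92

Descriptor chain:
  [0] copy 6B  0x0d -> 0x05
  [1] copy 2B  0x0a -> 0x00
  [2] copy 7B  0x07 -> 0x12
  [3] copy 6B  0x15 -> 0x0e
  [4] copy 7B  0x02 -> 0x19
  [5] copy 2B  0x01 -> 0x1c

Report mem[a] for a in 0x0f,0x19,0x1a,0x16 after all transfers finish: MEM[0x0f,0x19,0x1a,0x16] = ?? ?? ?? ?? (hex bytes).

MEM[0x0f,0x19,0x1a,0x16] = 38 bd f1 38

  after D0: wrote 6B at 0x05 = 7cd211edfcdd
  after D1: wrote 2B at 0x00 = dd38
  after D2: wrote 7B at 0x12 = 11edfcdd38af7c
  after D3: wrote 6B at 0x0e = dd38af7cbd01
  after D4: wrote 7B at 0x19 = bdf1df7cd211ed
  after D5: wrote 2B at 0x1c = 38bd
query mem[0x0f]=0x38, mem[0x19]=0xbd, mem[0x1a]=0xf1, mem[0x16]=0x38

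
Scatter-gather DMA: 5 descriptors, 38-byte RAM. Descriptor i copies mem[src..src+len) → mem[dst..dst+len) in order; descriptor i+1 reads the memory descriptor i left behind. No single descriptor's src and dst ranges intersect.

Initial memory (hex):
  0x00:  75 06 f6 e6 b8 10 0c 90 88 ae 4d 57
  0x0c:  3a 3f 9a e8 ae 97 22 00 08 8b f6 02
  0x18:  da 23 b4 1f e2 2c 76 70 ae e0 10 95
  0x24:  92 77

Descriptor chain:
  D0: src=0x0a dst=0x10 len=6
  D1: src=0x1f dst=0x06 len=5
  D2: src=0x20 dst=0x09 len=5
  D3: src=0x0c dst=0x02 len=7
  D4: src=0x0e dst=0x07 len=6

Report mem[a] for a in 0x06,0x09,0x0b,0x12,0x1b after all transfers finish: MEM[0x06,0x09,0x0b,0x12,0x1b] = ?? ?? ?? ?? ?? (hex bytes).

MEM[0x06,0x09,0x0b,0x12,0x1b] = 4d 4d 3a 3a 1f

#0 dst[0x10+6] := {0x4d,0x57,0x3a,0x3f,0x9a,0xe8}
#1 dst[0x06+5] := {0x70,0xae,0xe0,0x10,0x95}
#2 dst[0x09+5] := {0xae,0xe0,0x10,0x95,0x92}
#3 dst[0x02+7] := {0x95,0x92,0x9a,0xe8,0x4d,0x57,0x3a}
#4 dst[0x07+6] := {0x9a,0xe8,0x4d,0x57,0x3a,0x3f}
query mem[0x06]=0x4d, mem[0x09]=0x4d, mem[0x0b]=0x3a, mem[0x12]=0x3a, mem[0x1b]=0x1f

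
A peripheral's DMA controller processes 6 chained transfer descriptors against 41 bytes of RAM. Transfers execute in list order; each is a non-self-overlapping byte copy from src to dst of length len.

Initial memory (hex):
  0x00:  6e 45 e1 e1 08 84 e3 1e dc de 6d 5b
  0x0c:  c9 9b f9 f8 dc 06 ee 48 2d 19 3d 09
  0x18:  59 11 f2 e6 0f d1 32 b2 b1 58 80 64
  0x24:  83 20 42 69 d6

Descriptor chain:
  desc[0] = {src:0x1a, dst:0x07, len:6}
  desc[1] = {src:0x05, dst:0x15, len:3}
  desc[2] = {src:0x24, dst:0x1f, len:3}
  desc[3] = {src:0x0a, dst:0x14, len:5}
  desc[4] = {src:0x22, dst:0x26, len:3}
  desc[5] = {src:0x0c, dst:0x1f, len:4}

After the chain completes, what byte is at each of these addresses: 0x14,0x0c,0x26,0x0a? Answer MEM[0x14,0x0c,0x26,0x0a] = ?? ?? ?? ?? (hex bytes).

[0] 0x1a->0x07 len=6 : f2 e6 0f d1 32 b2
[1] 0x05->0x15 len=3 : 84 e3 f2
[2] 0x24->0x1f len=3 : 83 20 42
[3] 0x0a->0x14 len=5 : d1 32 b2 9b f9
[4] 0x22->0x26 len=3 : 80 64 83
[5] 0x0c->0x1f len=4 : b2 9b f9 f8
query mem[0x14]=0xd1, mem[0x0c]=0xb2, mem[0x26]=0x80, mem[0x0a]=0xd1

MEM[0x14,0x0c,0x26,0x0a] = d1 b2 80 d1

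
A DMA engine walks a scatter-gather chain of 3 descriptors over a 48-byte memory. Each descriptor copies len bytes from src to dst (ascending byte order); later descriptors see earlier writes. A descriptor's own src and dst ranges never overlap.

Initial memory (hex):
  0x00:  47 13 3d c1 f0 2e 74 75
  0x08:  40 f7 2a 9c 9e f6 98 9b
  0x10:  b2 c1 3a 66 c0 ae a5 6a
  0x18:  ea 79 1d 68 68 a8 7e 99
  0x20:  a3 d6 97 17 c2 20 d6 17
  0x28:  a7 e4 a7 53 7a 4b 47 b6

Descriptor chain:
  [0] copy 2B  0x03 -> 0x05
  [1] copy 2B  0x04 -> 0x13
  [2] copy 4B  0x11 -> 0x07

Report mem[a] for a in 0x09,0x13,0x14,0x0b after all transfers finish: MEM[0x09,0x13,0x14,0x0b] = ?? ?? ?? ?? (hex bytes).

  after D0: wrote 2B at 0x05 = c1f0
  after D1: wrote 2B at 0x13 = f0c1
  after D2: wrote 4B at 0x07 = c13af0c1
query mem[0x09]=0xf0, mem[0x13]=0xf0, mem[0x14]=0xc1, mem[0x0b]=0x9c

MEM[0x09,0x13,0x14,0x0b] = f0 f0 c1 9c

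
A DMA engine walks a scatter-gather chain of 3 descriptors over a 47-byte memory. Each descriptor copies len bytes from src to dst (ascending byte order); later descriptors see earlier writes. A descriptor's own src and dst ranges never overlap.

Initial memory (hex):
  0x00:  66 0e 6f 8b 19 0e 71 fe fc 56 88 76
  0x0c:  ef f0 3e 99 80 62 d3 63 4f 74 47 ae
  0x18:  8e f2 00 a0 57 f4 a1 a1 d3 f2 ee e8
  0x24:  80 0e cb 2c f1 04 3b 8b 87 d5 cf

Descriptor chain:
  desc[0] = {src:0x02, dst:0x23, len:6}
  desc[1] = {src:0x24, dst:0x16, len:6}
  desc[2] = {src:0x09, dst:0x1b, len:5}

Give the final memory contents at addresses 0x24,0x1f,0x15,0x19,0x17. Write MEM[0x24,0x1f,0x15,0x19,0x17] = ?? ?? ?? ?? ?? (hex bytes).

[0] 0x02->0x23 len=6 : 6f 8b 19 0e 71 fe
[1] 0x24->0x16 len=6 : 8b 19 0e 71 fe 04
[2] 0x09->0x1b len=5 : 56 88 76 ef f0
query mem[0x24]=0x8b, mem[0x1f]=0xf0, mem[0x15]=0x74, mem[0x19]=0x71, mem[0x17]=0x19

MEM[0x24,0x1f,0x15,0x19,0x17] = 8b f0 74 71 19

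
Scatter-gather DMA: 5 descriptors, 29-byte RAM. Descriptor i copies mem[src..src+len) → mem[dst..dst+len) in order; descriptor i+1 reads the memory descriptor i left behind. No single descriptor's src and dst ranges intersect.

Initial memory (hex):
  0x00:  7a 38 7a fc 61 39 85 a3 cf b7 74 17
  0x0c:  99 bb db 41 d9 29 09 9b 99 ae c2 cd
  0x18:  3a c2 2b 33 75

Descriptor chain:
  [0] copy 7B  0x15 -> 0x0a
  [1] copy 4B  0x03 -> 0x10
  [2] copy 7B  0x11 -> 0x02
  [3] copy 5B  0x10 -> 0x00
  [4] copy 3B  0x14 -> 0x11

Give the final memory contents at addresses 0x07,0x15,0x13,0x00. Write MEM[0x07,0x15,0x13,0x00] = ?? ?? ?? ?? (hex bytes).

D0: mem[0x0a..0x10] <- [ae c2 cd 3a c2 2b 33]
D1: mem[0x10..0x13] <- [fc 61 39 85]
D2: mem[0x02..0x08] <- [61 39 85 99 ae c2 cd]
D3: mem[0x00..0x04] <- [fc 61 39 85 99]
D4: mem[0x11..0x13] <- [99 ae c2]
query mem[0x07]=0xc2, mem[0x15]=0xae, mem[0x13]=0xc2, mem[0x00]=0xfc

MEM[0x07,0x15,0x13,0x00] = c2 ae c2 fc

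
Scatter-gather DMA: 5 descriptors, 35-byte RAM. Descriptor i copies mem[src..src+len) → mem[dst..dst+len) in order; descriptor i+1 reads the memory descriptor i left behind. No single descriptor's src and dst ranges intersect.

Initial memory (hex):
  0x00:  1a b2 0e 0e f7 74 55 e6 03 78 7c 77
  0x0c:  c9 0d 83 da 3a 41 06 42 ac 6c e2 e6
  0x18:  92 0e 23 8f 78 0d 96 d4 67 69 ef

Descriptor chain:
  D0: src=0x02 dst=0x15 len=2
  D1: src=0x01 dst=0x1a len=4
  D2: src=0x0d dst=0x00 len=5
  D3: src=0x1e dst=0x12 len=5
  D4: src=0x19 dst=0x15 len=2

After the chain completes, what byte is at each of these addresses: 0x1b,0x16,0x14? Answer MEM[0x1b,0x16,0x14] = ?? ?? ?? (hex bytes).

  after D0: wrote 2B at 0x15 = 0e0e
  after D1: wrote 4B at 0x1a = b20e0ef7
  after D2: wrote 5B at 0x00 = 0d83da3a41
  after D3: wrote 5B at 0x12 = 96d46769ef
  after D4: wrote 2B at 0x15 = 0eb2
query mem[0x1b]=0x0e, mem[0x16]=0xb2, mem[0x14]=0x67

MEM[0x1b,0x16,0x14] = 0e b2 67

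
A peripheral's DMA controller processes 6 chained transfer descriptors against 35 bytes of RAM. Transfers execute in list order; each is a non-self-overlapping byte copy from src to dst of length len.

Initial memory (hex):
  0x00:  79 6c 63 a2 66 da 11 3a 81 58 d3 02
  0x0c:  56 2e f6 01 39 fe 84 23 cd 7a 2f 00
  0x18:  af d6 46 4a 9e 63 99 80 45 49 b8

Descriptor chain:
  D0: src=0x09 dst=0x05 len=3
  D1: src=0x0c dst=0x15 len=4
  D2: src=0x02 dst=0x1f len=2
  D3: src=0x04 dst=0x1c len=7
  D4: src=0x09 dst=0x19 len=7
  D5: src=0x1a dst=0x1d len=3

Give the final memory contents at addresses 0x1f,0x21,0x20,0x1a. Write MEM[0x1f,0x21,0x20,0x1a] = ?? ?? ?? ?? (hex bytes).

MEM[0x1f,0x21,0x20,0x1a] = 56 58 81 d3

[0] 0x09->0x05 len=3 : 58 d3 02
[1] 0x0c->0x15 len=4 : 56 2e f6 01
[2] 0x02->0x1f len=2 : 63 a2
[3] 0x04->0x1c len=7 : 66 58 d3 02 81 58 d3
[4] 0x09->0x19 len=7 : 58 d3 02 56 2e f6 01
[5] 0x1a->0x1d len=3 : d3 02 56
query mem[0x1f]=0x56, mem[0x21]=0x58, mem[0x20]=0x81, mem[0x1a]=0xd3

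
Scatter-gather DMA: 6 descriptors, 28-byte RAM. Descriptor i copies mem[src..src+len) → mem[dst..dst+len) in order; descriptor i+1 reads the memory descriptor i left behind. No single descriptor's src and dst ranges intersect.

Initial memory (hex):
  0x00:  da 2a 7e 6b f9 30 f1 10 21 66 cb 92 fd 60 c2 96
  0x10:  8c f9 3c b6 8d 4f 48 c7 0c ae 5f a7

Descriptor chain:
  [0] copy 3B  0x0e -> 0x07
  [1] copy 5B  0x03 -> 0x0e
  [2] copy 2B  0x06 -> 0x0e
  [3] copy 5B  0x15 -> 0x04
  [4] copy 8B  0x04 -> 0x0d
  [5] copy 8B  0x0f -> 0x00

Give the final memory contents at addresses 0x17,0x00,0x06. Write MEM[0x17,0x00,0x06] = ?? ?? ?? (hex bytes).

[0] 0x0e->0x07 len=3 : c2 96 8c
[1] 0x03->0x0e len=5 : 6b f9 30 f1 c2
[2] 0x06->0x0e len=2 : f1 c2
[3] 0x15->0x04 len=5 : 4f 48 c7 0c ae
[4] 0x04->0x0d len=8 : 4f 48 c7 0c ae 8c cb 92
[5] 0x0f->0x00 len=8 : c7 0c ae 8c cb 92 4f 48
query mem[0x17]=0xc7, mem[0x00]=0xc7, mem[0x06]=0x4f

MEM[0x17,0x00,0x06] = c7 c7 4f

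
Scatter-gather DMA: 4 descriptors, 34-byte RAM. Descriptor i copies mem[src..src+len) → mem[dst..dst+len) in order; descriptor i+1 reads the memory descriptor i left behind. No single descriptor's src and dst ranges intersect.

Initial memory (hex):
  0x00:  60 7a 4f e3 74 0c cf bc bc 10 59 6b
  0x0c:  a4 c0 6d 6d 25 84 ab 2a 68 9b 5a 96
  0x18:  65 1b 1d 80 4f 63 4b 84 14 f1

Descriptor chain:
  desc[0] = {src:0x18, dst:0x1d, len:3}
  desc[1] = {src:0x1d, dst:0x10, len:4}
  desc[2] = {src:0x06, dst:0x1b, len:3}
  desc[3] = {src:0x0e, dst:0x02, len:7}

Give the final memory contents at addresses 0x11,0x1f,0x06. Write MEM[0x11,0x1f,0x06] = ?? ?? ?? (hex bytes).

MEM[0x11,0x1f,0x06] = 1b 1d 1d

  after D0: wrote 3B at 0x1d = 651b1d
  after D1: wrote 4B at 0x10 = 651b1d14
  after D2: wrote 3B at 0x1b = cfbcbc
  after D3: wrote 7B at 0x02 = 6d6d651b1d1468
query mem[0x11]=0x1b, mem[0x1f]=0x1d, mem[0x06]=0x1d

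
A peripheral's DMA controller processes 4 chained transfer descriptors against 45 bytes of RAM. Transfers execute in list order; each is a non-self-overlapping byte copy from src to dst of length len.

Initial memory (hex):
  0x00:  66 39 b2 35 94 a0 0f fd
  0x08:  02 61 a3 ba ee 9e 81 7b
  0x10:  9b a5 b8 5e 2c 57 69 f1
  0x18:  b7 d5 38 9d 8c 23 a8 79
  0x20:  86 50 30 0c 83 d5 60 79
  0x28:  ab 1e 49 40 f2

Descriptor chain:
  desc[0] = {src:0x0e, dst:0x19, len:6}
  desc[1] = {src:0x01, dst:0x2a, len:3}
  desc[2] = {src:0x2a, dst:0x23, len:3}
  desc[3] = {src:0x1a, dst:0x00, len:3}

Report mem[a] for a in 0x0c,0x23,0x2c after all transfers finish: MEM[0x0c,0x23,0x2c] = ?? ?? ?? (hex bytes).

D0: mem[0x19..0x1e] <- [81 7b 9b a5 b8 5e]
D1: mem[0x2a..0x2c] <- [39 b2 35]
D2: mem[0x23..0x25] <- [39 b2 35]
D3: mem[0x00..0x02] <- [7b 9b a5]
query mem[0x0c]=0xee, mem[0x23]=0x39, mem[0x2c]=0x35

MEM[0x0c,0x23,0x2c] = ee 39 35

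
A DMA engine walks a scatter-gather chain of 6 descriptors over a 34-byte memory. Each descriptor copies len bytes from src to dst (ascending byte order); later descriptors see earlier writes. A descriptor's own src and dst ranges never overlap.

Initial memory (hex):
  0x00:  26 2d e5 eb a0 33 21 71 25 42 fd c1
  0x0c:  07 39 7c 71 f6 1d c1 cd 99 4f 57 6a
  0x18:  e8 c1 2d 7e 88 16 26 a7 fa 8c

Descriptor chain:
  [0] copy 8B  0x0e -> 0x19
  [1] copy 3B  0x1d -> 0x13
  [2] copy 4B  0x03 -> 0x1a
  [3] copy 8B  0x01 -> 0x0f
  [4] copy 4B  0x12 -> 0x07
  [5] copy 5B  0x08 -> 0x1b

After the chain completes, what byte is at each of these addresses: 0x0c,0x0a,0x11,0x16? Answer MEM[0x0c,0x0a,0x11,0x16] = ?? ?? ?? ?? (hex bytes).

D0: mem[0x19..0x20] <- [7c 71 f6 1d c1 cd 99 4f]
D1: mem[0x13..0x15] <- [c1 cd 99]
D2: mem[0x1a..0x1d] <- [eb a0 33 21]
D3: mem[0x0f..0x16] <- [2d e5 eb a0 33 21 71 25]
D4: mem[0x07..0x0a] <- [a0 33 21 71]
D5: mem[0x1b..0x1f] <- [33 21 71 c1 07]
query mem[0x0c]=0x07, mem[0x0a]=0x71, mem[0x11]=0xeb, mem[0x16]=0x25

MEM[0x0c,0x0a,0x11,0x16] = 07 71 eb 25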